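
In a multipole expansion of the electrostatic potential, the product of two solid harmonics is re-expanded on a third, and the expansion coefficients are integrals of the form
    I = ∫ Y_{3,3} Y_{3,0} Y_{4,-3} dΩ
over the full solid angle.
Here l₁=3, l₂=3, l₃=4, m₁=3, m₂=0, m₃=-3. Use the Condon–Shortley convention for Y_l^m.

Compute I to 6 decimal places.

Rules hold: Σm=0, L=10 even, 0≤4≤6.
N = 7·7·9 = 441
Δ = 2!·4!·4!/11! = 1/34650
Racah Σ t=0..2: t=0:+1/72 t=1:−1/16 t=2:+1/72 = -5/144
⇒ 3j(3 3 4; 0 0 0)² = 2/77, sgn -1
Racah Σ t=0..0: t=0:+1/288 = 1/288
⇒ 3j(3 3 4; 3 0 -3)² = 1/22, sgn -1
4πI² = N·(3j₀)²·(3jₘ)² = 63/121
I = +1·√(0.520661/4π) = 0.20355073

0.203551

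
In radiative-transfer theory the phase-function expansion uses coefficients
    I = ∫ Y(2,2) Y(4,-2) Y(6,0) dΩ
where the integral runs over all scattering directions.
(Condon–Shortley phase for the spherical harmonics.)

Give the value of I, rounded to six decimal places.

Rules hold: Σm=0, L=12 even, 2≤6≤6.
N = 5·9·13 = 585
Δ = 0!·4!·8!/13! = 1/6435
Racah Σ t=0..0: t=0:+1/2304 = 1/2304
⇒ 3j(2 4 6; 0 0 0)² = 5/143, sgn +1
Racah Σ t=0..0: t=0:+1/34560 = 1/34560
⇒ 3j(2 4 6; 2 -2 0)² = 1/429, sgn +1
4πI² = N·(3j₀)²·(3jₘ)² = 75/1573
I = +1·√(0.0476796/4π) = 0.06159725

0.061597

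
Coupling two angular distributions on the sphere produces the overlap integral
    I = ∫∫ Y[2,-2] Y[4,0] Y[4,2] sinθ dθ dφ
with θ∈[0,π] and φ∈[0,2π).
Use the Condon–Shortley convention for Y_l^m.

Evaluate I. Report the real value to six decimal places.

-0.190365

m-sum 0 ✓  L=10 even ✓  2≤4≤6 ✓
Π(2lᵢ+1) = 5×9×9 = 405
triangle coeff Δ(2,4,4) = 1/13860
Σ_t [0,2]: t=0:+1/192 t=1:−1/36 t=2:+1/192 = -5/288
(3j)²=20/693 [(2 4 4; 0 0 0)], sign=-1
Σ_t [2,2]: t=2:+1/192 = 1/192
(3j)²=3/77 [(2 4 4; -2 0 2)], sign=+1
⇒ 4πI² = 2700/5929
I = (-1)√(2700/5929/(4π)) = -0.19036462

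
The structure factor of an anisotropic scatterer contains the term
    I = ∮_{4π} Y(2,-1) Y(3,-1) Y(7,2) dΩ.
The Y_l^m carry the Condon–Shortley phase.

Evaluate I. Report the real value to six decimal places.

0.000000

|2−3|≤7≤2+3 violated ⇒ I = 0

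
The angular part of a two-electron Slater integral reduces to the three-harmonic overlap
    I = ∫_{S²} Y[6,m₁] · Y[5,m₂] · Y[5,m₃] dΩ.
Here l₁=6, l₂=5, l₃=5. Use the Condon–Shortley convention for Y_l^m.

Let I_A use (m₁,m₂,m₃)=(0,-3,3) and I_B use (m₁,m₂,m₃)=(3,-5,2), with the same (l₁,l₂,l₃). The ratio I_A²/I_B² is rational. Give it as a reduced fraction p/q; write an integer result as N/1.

Shared (l₁,l₂,l₃)=(6,5,5): N and (l;000)² cancel in I_A²/I_B².
A: Δ = 6!·6!·4!/17! = 1/28588560; Racah Σ t=0..2: t=0:+1/2073600 t=1:−1/86400 t=2:+1/55296 = 29/4147200; ⇒ 3j(6 5 5; 0 -3 3)² = 841/145860, sgn +1
B: Δ = 6!·6!·4!/17! = 1/28588560; Racah Σ t=0..0: t=0:+1/622080 = 1/622080; ⇒ 3j(6 5 5; 3 -5 2)² = 105/4862, sgn -1
I_A²/I_B² = (841/145860)/(105/4862) = 841/3150

841/3150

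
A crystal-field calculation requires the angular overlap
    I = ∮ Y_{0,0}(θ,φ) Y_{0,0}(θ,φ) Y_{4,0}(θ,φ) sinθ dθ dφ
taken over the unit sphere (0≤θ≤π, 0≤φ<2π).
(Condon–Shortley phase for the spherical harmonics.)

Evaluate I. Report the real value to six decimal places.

0.000000

l₃=4 ∉ [0,0] — triangle fails ⇒ I = 0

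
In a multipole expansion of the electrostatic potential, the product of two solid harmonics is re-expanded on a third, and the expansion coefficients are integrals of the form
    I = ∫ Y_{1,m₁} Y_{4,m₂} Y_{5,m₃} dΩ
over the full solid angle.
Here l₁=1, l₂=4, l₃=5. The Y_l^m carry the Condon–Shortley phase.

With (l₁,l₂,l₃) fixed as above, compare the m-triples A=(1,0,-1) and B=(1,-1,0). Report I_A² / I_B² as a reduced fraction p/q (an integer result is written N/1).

3/2

Same 1,4,5: normalisation and zero-m 3j drop out of the ratio.
A: Δ: 0! 2! 8! / 11! → 1/495; sum: t=0:+1/1152 = 1/1152; 3j²(1 4 5; 1 0 -1) = Δ·Π!·Σ² = 1/33  (sign +1)
B: Δ: 0! 2! 8! / 11! → 1/495; sum: t=0:+1/1440 = 1/1440; 3j²(1 4 5; 1 -1 0) = Δ·Π!·Σ² = 2/99  (sign -1)
I_A²/I_B² = (1/33)/(2/99) = 3/2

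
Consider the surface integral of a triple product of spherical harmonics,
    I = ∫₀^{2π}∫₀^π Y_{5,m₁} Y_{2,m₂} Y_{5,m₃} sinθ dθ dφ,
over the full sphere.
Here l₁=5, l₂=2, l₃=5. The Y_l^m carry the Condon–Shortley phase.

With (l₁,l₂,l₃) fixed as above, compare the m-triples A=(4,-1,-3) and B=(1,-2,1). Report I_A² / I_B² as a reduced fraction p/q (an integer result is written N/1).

Shared (l₁,l₂,l₃)=(5,2,5): N and (l;000)² cancel in I_A²/I_B².
A: Δ = 2!·8!·2!/13! = 1/38610; Racah Σ t=0..1: t=0:+1/10080 t=1:−1/80640 = 1/11520; ⇒ 3j(5 2 5; 4 -1 -3)² = 49/1430, sgn +1
B: Δ = 2!·8!·2!/13! = 1/38610; Racah Σ t=0..0: t=0:+1/2304 = 1/2304; ⇒ 3j(5 2 5; 1 -2 1)² = 5/143, sgn +1
I_A²/I_B² = (49/1430)/(5/143) = 49/50

49/50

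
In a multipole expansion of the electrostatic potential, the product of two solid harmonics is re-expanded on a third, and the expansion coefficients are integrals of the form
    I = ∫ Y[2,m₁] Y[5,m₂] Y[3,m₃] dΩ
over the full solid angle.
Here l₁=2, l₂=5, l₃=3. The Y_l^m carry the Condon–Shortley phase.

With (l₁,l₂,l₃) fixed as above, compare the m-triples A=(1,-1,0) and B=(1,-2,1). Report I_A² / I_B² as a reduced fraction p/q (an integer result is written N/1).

l's match ⇒ only the (l;m) 3-j factors differ between A and B.
A: triangle coeff Δ(2,5,3) = 1/2310; Σ_t [1,1]: t=1:−1/216 = -1/216; (3j)²=8/231 [(2 5 3; 1 -1 0)], sign=+1
B: triangle coeff Δ(2,5,3) = 1/2310; Σ_t [1,1]: t=1:−1/288 = -1/288; (3j)²=1/22 [(2 5 3; 1 -2 1)], sign=-1
I_A²/I_B² = (8/231)/(1/22) = 16/21

16/21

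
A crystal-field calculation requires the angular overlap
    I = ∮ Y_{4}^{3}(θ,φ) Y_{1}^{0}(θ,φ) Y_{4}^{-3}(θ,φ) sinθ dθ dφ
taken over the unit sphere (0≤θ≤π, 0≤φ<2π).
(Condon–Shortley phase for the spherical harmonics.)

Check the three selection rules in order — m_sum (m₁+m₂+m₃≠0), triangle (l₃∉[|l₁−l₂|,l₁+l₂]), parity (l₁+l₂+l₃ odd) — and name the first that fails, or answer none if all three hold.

azimuthal sum: 3 + 0 − 3 = 0  ✓
3 ≤ 4 ≤ 5 (triangle on l)  ✓
L = 4 + 1 + 4 = 9 (odd)  ✗

parity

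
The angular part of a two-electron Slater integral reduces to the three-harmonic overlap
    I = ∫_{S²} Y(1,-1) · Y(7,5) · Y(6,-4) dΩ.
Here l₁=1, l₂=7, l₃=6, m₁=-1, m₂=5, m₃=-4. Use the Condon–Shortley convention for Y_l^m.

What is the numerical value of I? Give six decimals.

-0.284256

Rules hold: Σm=0, L=14 even, 6≤6≤8.
N = 3·15·13 = 585
Δ = 2!·0!·12!/15! = 1/1365
Racah Σ t=1..1: t=1:−1/518400 = -1/518400
⇒ 3j(1 7 6; 0 0 0)² = 7/195, sgn -1
Racah Σ t=2..2: t=2:+1/14515200 = 1/14515200
⇒ 3j(1 7 6; -1 5 -4)² = 22/455, sgn +1
4πI² = N·(3j₀)²·(3jₘ)² = 66/65
I = -1·√(1.01538/4π) = -0.28425647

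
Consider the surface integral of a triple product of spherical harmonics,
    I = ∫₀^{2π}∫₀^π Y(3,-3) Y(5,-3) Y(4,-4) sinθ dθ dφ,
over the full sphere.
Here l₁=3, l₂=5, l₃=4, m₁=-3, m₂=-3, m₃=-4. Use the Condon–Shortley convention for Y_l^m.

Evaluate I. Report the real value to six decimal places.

m-sum = -3 − 3 − 4 = -10 ≠ 0 ⇒ I = 0

0.000000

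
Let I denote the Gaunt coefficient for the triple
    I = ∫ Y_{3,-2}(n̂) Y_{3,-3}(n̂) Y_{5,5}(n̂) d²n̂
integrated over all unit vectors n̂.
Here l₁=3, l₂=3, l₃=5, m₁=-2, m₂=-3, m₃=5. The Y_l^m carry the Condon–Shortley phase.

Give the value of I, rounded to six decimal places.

0.000000

Σlᵢ=11 odd — θ-integrand is odd under cosθ→−cosθ; I=0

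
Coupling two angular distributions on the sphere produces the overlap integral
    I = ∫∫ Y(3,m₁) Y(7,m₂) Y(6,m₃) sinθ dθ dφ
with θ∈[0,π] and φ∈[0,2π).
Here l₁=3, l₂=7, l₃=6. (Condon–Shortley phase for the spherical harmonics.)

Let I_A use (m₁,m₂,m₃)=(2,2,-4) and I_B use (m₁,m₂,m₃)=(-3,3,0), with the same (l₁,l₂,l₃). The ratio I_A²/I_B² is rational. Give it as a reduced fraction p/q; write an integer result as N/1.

l's match ⇒ only the (l;m) 3-j factors differ between A and B.
A: triangle coeff Δ(3,7,6) = 1/2042040; Σ_t [0,1]: t=0:+1/8709120 t=1:−1/967680 = -1/1088640; (3j)²=800/51051 [(3 7 6; 2 2 -4)], sign=-1
B: triangle coeff Δ(3,7,6) = 1/2042040; Σ_t [4,4]: t=4:+1/829440 = 1/829440; (3j)²=225/9724 [(3 7 6; -3 3 0)], sign=+1
I_A²/I_B² = (800/51051)/(225/9724) = 128/189

128/189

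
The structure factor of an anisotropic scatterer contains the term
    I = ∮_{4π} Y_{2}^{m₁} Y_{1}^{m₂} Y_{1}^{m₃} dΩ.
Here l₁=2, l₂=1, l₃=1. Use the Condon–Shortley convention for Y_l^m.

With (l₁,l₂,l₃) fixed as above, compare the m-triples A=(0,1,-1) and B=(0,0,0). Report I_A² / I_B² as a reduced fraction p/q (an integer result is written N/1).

l's match ⇒ only the (l;m) 3-j factors differ between A and B.
A: triangle coeff Δ(2,1,1) = 1/30; Σ_t [2,2]: t=2:+1/4 = 1/4; (3j)²=1/30 [(2 1 1; 0 1 -1)], sign=+1
B: triangle coeff Δ(2,1,1) = 1/30; Σ_t [1,1]: t=1:−1/1 = -1/1; (3j)²=2/15 [(2 1 1; 0 0 0)], sign=+1
I_A²/I_B² = (1/30)/(2/15) = 1/4

1/4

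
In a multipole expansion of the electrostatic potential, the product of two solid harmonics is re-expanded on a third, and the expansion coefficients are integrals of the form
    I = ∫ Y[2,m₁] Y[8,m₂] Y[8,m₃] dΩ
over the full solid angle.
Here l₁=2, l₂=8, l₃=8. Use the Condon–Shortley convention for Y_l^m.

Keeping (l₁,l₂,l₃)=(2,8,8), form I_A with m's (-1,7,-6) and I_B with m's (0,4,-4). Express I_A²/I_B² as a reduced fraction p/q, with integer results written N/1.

Shared (l₁,l₂,l₃)=(2,8,8): N and (l;000)² cancel in I_A²/I_B².
A: Δ = 2!·2!·14!/19! = 1/348840; Racah Σ t=1..2: t=1:−1/174356582400 t=2:+1/12454041600 = 1/13412044800; ⇒ 3j(2 8 8; -1 7 -6)² = 169/7752, sgn +1
B: Δ = 2!·2!·14!/19! = 1/348840; Racah Σ t=0..2: t=0:+1/3832012800 t=1:−1/239500800 t=2:+1/348364800 = -1/958003200; ⇒ 3j(2 8 8; 0 4 -4)² = 8/4845, sgn -1
I_A²/I_B² = (169/7752)/(8/4845) = 845/64

845/64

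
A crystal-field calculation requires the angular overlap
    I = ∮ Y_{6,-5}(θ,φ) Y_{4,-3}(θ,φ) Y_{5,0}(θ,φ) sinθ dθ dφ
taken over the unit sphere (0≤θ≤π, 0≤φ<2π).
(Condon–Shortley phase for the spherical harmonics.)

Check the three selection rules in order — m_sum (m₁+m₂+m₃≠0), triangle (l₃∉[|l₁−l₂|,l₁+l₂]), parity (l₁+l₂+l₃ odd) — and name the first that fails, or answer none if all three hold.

azimuthal sum: -5 − 3 + 0 = -8  ✗
2 ≤ 5 ≤ 10 (triangle on l)
L = 6 + 4 + 5 = 15 (odd)

m_sum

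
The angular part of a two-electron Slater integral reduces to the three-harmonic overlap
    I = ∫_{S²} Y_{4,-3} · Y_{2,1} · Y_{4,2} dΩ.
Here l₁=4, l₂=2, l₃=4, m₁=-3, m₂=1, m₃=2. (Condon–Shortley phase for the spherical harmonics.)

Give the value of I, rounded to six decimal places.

-0.187702

m-sum 0 ✓  L=10 even ✓  2≤4≤6 ✓
Π(2lᵢ+1) = 9×5×9 = 405
triangle coeff Δ(4,2,4) = 1/13860
Σ_t [0,2]: t=0:+1/192 t=1:−1/36 t=2:+1/192 = -5/288
(3j)²=20/693 [(4 2 4; 0 0 0)], sign=-1
Σ_t [1,2]: t=1:−1/1440 t=2:+1/240 = 1/288
(3j)²=5/132 [(4 2 4; -3 1 2)], sign=+1
⇒ 4πI² = 375/847
I = (-1)√(375/847/(4π)) = -0.18770204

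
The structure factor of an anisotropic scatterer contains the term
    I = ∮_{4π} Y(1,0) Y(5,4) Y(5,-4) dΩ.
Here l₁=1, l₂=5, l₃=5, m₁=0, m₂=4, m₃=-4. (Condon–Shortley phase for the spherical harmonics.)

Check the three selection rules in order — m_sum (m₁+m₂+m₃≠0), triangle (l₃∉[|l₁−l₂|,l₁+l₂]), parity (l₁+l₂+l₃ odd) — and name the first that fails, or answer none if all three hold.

m₁+m₂+m₃ = 0 + 4 − 4 = 0  ✓
triangle: |1−5|=4 ≤ l₃=5 ≤ 1+5=6  ✓
parity: l₁+l₂+l₃ = 11 is odd  ✗

parity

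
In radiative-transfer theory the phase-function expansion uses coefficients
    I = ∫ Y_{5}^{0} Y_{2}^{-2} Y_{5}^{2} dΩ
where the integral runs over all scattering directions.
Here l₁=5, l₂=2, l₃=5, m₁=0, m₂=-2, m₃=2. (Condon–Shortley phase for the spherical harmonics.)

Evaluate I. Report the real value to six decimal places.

Checks pass: Σm=0; 12 even; l₃=5∈[3,7].
(2·5+1)(2·2+1)(2·5+1) = 605
Δ: 2! 8! 2! / 13! → 1/38610
sum: t=0:+1/2880 t=1:−1/576 t=2:+1/2880 = -1/960
3j²(5 2 5; 0 0 0) = Δ·Π!·Σ² = 10/429  (sign +1)
sum: t=0:+1/2880 = 1/2880
3j²(5 2 5; 0 -2 2) = Δ·Π!·Σ² = 14/429  (sign -1)
combine: 4πI² = 605·10/429·14/429 = 700/1521
take √, sign -1: I = -0.19137248

-0.191372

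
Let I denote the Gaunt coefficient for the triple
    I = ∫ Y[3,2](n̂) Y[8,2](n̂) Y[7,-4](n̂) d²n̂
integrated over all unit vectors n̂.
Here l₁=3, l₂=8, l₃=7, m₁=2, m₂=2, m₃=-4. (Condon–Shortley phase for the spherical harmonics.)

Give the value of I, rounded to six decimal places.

-0.160034

Rules hold: Σm=0, L=18 even, 5≤7≤11.
N = 7·17·15 = 1785
Δ = 4!·2!·12!/19! = 1/5290740
Racah Σ t=1..3: t=1:−1/7257600 t=2:+1/2073600 t=3:−1/7257600 = 1/4838400
⇒ 3j(3 8 7; 0 0 0)² = 252/20995, sgn -1
Racah Σ t=0..1: t=0:+1/174182400 t=1:−1/26127360 = -17/522547200
⇒ 3j(3 8 7; 2 2 -4)² = 935/62244, sgn +1
4πI² = N·(3j₀)²·(3jₘ)² = 19635/61009
I = -1·√(0.321838/4π) = -0.16003448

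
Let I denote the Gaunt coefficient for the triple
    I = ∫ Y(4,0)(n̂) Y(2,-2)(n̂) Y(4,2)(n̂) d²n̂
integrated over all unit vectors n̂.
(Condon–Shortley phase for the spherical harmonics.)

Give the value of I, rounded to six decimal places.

-0.190365

m-sum 0 ✓  L=10 even ✓  2≤4≤6 ✓
Π(2lᵢ+1) = 9×5×9 = 405
triangle coeff Δ(4,2,4) = 1/13860
Σ_t [0,2]: t=0:+1/192 t=1:−1/36 t=2:+1/192 = -5/288
(3j)²=20/693 [(4 2 4; 0 0 0)], sign=-1
Σ_t [0,0]: t=0:+1/192 = 1/192
(3j)²=3/77 [(4 2 4; 0 -2 2)], sign=+1
⇒ 4πI² = 2700/5929
I = (-1)√(2700/5929/(4π)) = -0.19036462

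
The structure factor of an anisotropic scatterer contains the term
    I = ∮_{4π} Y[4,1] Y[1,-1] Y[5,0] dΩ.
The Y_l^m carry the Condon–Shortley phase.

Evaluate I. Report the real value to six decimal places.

0.155288

m-sum 0 ✓  L=10 even ✓  3≤5≤5 ✓
Π(2lᵢ+1) = 9×3×11 = 297
triangle coeff Δ(4,1,5) = 1/495
Σ_t [0,0]: t=0:+1/576 = 1/576
(3j)²=5/99 [(4 1 5; 0 0 0)], sign=-1
Σ_t [0,0]: t=0:+1/1440 = 1/1440
(3j)²=2/99 [(4 1 5; 1 -1 0)], sign=-1
⇒ 4πI² = 10/33
I = (+1)√(10/33/(4π)) = 0.15528807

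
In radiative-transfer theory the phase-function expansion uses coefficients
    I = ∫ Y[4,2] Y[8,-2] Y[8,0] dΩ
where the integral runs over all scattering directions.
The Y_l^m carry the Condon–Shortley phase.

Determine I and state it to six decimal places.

m-sum 0 ✓  L=20 even ✓  4≤8≤12 ✓
Π(2lᵢ+1) = 9×17×17 = 2601
triangle coeff Δ(4,8,8) = 1/185175900
Σ_t [0,4]: t=0:+1/557383680 t=1:−1/21772800 t=2:+1/8294400 t=3:−1/21772800 t=4:+1/557383680 = 1/30965760
(3j)²=36/4199 [(4 8 8; 0 0 0)], sign=+1
Σ_t [0,2]: t=0:+1/49766400 t=1:−1/21772800 t=2:+1/92897280 = -1/66355200
(3j)²=63/8398 [(4 8 8; 2 -2 0)], sign=-1
⇒ 4πI² = 10206/61009
I = (-1)√(10206/61009/(4π)) = -0.11537877

-0.115379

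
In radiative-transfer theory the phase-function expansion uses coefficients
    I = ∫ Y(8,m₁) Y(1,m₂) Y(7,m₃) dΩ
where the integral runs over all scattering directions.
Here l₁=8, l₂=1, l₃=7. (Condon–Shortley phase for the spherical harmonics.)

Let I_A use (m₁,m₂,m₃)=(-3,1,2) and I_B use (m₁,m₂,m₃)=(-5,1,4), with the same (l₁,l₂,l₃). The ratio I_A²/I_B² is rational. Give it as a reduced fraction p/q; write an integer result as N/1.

55/78

Same 8,1,7: normalisation and zero-m 3j drop out of the ratio.
A: Δ: 2! 14! 0! / 17! → 1/2040; sum: t=2:+1/87091200 = 1/87091200; 3j²(8 1 7; -3 1 2) = Δ·Π!·Σ² = 11/408  (sign -1)
B: Δ: 2! 14! 0! / 17! → 1/2040; sum: t=2:+1/479001600 = 1/479001600; 3j²(8 1 7; -5 1 4) = Δ·Π!·Σ² = 13/340  (sign -1)
I_A²/I_B² = (11/408)/(13/340) = 55/78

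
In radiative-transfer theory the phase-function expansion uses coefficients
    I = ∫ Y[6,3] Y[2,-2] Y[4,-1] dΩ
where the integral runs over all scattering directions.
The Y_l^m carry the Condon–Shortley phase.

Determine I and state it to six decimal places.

-0.178526

Checks pass: Σm=0; 12 even; l₃=4∈[4,8].
(2·6+1)(2·2+1)(2·4+1) = 585
Δ: 4! 8! 0! / 13! → 1/6435
sum: t=2:+1/2304 = 1/2304
3j²(6 2 4; 0 0 0) = Δ·Π!·Σ² = 5/143  (sign +1)
sum: t=0:+1/17280 = 1/17280
3j²(6 2 4; 3 -2 -1) = Δ·Π!·Σ² = 14/715  (sign -1)
combine: 4πI² = 585·5/143·14/715 = 630/1573
take √, sign -1: I = -0.17852580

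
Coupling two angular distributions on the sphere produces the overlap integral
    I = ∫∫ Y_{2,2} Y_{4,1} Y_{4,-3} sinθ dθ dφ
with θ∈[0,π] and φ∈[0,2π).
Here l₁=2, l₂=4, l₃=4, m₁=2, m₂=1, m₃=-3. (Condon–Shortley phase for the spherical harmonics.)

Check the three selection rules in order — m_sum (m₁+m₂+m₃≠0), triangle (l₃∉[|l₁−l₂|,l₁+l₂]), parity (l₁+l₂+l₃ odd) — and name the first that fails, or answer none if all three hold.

azimuthal sum: 2 + 1 − 3 = 0  ✓
2 ≤ 4 ≤ 6 (triangle on l)  ✓
L = 2 + 4 + 4 = 10 (even)  ✓

none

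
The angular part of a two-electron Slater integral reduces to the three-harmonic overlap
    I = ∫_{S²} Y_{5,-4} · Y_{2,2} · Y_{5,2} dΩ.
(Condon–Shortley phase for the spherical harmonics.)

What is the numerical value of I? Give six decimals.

-0.137240

Checks pass: Σm=0; 12 even; l₃=5∈[3,7].
(2·5+1)(2·2+1)(2·5+1) = 605
Δ: 2! 8! 2! / 13! → 1/38610
sum: t=0:+1/2880 t=1:−1/576 t=2:+1/2880 = -1/960
3j²(5 2 5; 0 0 0) = Δ·Π!·Σ² = 10/429  (sign +1)
sum: t=2:+1/20160 = 1/20160
3j²(5 2 5; -4 2 2) = Δ·Π!·Σ² = 12/715  (sign -1)
combine: 4πI² = 605·10/429·12/715 = 40/169
take √, sign -1: I = -0.13724032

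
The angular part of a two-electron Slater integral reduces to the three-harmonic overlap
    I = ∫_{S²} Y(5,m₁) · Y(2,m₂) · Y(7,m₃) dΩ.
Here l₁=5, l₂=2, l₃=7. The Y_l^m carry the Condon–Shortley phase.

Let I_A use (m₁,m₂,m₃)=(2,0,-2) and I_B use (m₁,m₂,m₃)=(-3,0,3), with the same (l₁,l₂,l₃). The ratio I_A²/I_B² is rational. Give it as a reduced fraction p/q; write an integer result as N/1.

4/3

l's match ⇒ only the (l;m) 3-j factors differ between A and B.
A: triangle coeff Δ(5,2,7) = 1/15015; Σ_t [0,0]: t=0:+1/120960 = 1/120960; (3j)²=24/1001 [(5 2 7; 2 0 -2)], sign=-1
B: triangle coeff Δ(5,2,7) = 1/15015; Σ_t [0,0]: t=0:+1/322560 = 1/322560; (3j)²=18/1001 [(5 2 7; -3 0 3)], sign=+1
I_A²/I_B² = (24/1001)/(18/1001) = 4/3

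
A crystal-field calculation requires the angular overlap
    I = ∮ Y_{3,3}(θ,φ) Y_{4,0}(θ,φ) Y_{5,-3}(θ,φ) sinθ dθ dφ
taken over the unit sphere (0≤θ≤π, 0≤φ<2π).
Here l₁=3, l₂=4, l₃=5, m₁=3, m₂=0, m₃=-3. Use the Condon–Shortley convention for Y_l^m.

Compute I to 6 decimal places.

0.196280

m-sum 0 ✓  L=12 even ✓  1≤5≤7 ✓
Π(2lᵢ+1) = 7×9×11 = 693
triangle coeff Δ(3,4,5) = 1/180180
Σ_t [0,2]: t=0:+1/576 t=1:−1/144 t=2:+1/576 = -1/288
(3j)²=20/1001 [(3 4 5; 0 0 0)], sign=+1
Σ_t [0,0]: t=0:+1/2304 = 1/2304
(3j)²=5/143 [(3 4 5; 3 0 -3)], sign=+1
⇒ 4πI² = 900/1859
I = (+1)√(900/1859/(4π)) = 0.19628026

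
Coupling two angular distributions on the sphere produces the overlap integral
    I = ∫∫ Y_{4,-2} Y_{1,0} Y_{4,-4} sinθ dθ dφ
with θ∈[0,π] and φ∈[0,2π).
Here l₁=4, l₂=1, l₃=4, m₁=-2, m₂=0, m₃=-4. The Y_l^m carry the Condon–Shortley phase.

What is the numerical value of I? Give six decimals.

Σmᵢ = -6 ≠ 0, so the φ-integral vanishes; I = 0

0.000000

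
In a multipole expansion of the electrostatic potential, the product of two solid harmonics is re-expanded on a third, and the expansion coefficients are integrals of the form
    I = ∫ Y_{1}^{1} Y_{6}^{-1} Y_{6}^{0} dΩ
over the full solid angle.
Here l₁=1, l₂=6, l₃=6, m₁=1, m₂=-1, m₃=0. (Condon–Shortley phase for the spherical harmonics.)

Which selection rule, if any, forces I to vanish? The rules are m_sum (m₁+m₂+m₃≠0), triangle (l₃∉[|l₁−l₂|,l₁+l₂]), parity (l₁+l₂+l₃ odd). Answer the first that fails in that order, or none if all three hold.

m₁+m₂+m₃ = 1 − 1 + 0 = 0  ✓
triangle: |1−6|=5 ≤ l₃=6 ≤ 1+6=7  ✓
parity: l₁+l₂+l₃ = 13 is odd  ✗

parity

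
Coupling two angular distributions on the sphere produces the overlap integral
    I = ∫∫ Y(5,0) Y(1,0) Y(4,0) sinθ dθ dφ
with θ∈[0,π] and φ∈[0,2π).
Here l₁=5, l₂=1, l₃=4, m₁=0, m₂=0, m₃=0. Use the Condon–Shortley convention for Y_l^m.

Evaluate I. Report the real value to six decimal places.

m-sum 0 ✓  L=10 even ✓  4≤4≤6 ✓
Π(2lᵢ+1) = 11×3×9 = 297
triangle coeff Δ(5,1,4) = 1/495
Σ_t [1,1]: t=1:−1/576 = -1/576
(3j)²=5/99 [(5 1 4; 0 0 0)], sign=-1
(m-triple is (0,0,0) — same symbol as above.)
⇒ 4πI² = 25/33
I = (+1)√(25/33/(4π)) = 0.24553200

0.245532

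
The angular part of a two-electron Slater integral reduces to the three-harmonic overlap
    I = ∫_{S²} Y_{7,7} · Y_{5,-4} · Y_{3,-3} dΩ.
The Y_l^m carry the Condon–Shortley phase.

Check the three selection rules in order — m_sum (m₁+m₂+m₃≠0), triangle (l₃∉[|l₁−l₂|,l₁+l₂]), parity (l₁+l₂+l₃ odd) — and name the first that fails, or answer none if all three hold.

m₁+m₂+m₃ = 7 − 4 − 3 = 0  ✓
triangle: |7−5|=2 ≤ l₃=3 ≤ 7+5=12  ✓
parity: l₁+l₂+l₃ = 15 is odd  ✗

parity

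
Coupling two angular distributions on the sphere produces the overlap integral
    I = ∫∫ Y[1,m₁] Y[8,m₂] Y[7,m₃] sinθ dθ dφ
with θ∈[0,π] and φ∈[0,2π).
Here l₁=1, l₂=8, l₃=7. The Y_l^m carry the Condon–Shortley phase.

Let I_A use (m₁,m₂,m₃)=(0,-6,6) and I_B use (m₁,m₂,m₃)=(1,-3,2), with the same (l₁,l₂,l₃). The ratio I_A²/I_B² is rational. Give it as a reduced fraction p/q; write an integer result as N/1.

28/55

Shared (l₁,l₂,l₃)=(1,8,7): N and (l;000)² cancel in I_A²/I_B².
A: Δ = 2!·0!·14!/17! = 1/2040; Racah Σ t=1..1: t=1:−1/6227020800 = -1/6227020800; ⇒ 3j(1 8 7; 0 -6 6)² = 7/510, sgn +1
B: Δ = 2!·0!·14!/17! = 1/2040; Racah Σ t=0..0: t=0:+1/87091200 = 1/87091200; ⇒ 3j(1 8 7; 1 -3 2)² = 11/408, sgn -1
I_A²/I_B² = (7/510)/(11/408) = 28/55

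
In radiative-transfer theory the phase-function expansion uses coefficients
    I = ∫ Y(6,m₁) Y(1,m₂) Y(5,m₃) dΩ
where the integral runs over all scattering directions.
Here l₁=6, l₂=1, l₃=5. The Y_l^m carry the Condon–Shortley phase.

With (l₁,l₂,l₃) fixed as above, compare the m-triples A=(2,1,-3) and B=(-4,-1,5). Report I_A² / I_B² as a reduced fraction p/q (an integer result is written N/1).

6/1

l's match ⇒ only the (l;m) 3-j factors differ between A and B.
A: triangle coeff Δ(6,1,5) = 1/858; Σ_t [2,2]: t=2:+1/161280 = 1/161280; (3j)²=1/143 [(6 1 5; 2 1 -3)], sign=+1
B: triangle coeff Δ(6,1,5) = 1/858; Σ_t [0,0]: t=0:+1/7257600 = 1/7257600; (3j)²=1/858 [(6 1 5; -4 -1 5)], sign=+1
I_A²/I_B² = (1/143)/(1/858) = 6/1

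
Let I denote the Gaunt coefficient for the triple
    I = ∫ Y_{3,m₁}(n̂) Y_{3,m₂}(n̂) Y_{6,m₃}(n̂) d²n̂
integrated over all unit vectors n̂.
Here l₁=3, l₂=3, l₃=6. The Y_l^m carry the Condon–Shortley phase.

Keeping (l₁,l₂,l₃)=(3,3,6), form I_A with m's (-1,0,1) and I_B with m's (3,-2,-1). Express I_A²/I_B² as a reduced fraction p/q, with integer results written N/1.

l's match ⇒ only the (l;m) 3-j factors differ between A and B.
A: triangle coeff Δ(3,3,6) = 1/12012; Σ_t [0,0]: t=0:+1/1728 = 1/1728; (3j)²=25/858 [(3 3 6; -1 0 1)], sign=-1
B: triangle coeff Δ(3,3,6) = 1/12012; Σ_t [0,0]: t=0:+1/86400 = 1/86400; (3j)²=1/1716 [(3 3 6; 3 -2 -1)], sign=-1
I_A²/I_B² = (25/858)/(1/1716) = 50/1

50/1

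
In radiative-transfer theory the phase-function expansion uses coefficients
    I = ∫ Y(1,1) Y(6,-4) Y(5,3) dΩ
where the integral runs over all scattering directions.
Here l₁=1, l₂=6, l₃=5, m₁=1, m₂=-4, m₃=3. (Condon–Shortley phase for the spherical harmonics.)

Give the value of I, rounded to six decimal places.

Rules hold: Σm=0, L=12 even, 5≤5≤7.
N = 3·13·11 = 429
Δ = 2!·0!·10!/13! = 1/858
Racah Σ t=1..1: t=1:−1/14400 = -1/14400
⇒ 3j(1 6 5; 0 0 0)² = 6/143, sgn +1
Racah Σ t=0..0: t=0:+1/161280 = 1/161280
⇒ 3j(1 6 5; 1 -4 3)² = 15/286, sgn +1
4πI² = N·(3j₀)²·(3jₘ)² = 135/143
I = +1·√(0.944056/4π) = 0.27409047

0.274090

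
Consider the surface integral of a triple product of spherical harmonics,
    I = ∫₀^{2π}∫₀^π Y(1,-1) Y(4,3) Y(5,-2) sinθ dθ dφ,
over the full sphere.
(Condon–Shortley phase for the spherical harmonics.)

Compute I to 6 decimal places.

Rules hold: Σm=0, L=10 even, 3≤5≤5.
N = 3·9·11 = 297
Δ = 0!·2!·8!/11! = 1/495
Racah Σ t=0..0: t=0:+1/576 = 1/576
⇒ 3j(1 4 5; 0 0 0)² = 5/99, sgn -1
Racah Σ t=0..0: t=0:+1/10080 = 1/10080
⇒ 3j(1 4 5; -1 3 -2)² = 1/165, sgn -1
4πI² = N·(3j₀)²·(3jₘ)² = 1/11
I = +1·√(0.0909091/4π) = 0.08505478

0.085055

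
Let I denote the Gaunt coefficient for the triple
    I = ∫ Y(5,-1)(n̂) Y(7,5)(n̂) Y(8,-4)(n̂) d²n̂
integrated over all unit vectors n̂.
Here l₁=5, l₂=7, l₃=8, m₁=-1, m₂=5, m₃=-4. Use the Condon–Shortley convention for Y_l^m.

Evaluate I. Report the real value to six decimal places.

m-sum 0 ✓  L=20 even ✓  2≤8≤12 ✓
Π(2lᵢ+1) = 11×15×17 = 2805
triangle coeff Δ(5,7,8) = 1/814773960
Σ_t [0,4]: t=0:+1/87091200 t=1:−1/4976640 t=2:+1/2073600 t=3:−1/4976640 t=4:+1/87091200 = 1/9676800
(3j)²=360/46189 [(5 7 8; 0 0 0)], sign=+1
Σ_t [2,4]: t=2:+1/696729600 t=3:−1/78382080 t=4:+1/92897280 = -1/1791590400
(3j)²=11/151164 [(5 7 8; -1 5 -4)], sign=-1
⇒ 4πI² = 1650/1037153
I = (-1)√(1650/1037153/(4π)) = -0.01125163

-0.011252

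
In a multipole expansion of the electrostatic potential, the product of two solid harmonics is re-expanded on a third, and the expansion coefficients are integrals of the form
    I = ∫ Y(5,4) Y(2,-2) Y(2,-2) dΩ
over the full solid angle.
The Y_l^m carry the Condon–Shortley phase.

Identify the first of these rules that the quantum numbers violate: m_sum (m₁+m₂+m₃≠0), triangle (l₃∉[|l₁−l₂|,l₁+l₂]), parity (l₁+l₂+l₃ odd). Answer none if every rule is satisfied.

triangle

m₁+m₂+m₃ = 4 − 2 − 2 = 0  ✓
triangle: |5−2|=3 ≤ l₃=2 ≤ 5+2=7  ✗
parity: l₁+l₂+l₃ = 9 is odd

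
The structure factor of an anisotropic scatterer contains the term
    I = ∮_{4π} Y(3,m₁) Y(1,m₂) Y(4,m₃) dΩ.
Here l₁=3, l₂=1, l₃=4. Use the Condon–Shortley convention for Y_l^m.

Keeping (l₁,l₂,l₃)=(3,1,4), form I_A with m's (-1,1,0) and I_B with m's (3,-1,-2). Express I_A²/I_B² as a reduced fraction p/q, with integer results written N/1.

Shared (l₁,l₂,l₃)=(3,1,4): N and (l;000)² cancel in I_A²/I_B².
A: Δ = 0!·6!·2!/9! = 1/252; Racah Σ t=0..0: t=0:+1/96 = 1/96; ⇒ 3j(3 1 4; -1 1 0)² = 1/42, sgn +1
B: Δ = 0!·6!·2!/9! = 1/252; Racah Σ t=0..0: t=0:+1/1440 = 1/1440; ⇒ 3j(3 1 4; 3 -1 -2)² = 1/252, sgn +1
I_A²/I_B² = (1/42)/(1/252) = 6/1

6/1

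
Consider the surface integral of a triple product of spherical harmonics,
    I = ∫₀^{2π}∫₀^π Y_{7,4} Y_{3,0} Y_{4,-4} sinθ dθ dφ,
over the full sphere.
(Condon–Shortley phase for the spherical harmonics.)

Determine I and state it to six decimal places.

m-sum 0 ✓  L=14 even ✓  4≤4≤10 ✓
Π(2lᵢ+1) = 15×7×9 = 945
triangle coeff Δ(7,3,4) = 1/45045
Σ_t [3,3]: t=3:−1/20736 = -1/20736
(3j)²=35/1287 [(7 3 4; 0 0 0)], sign=-1
Σ_t [3,3]: t=3:−1/1451520 = -1/1451520
(3j)²=1/273 [(7 3 4; 4 0 -4)], sign=-1
⇒ 4πI² = 175/1859
I = (+1)√(175/1859/(4π)) = 0.08655146

0.086551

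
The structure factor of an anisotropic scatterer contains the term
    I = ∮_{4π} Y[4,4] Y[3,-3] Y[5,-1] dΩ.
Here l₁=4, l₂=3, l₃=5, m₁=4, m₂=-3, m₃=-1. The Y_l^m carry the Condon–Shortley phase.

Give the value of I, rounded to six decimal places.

0.050679

m-sum 0 ✓  L=12 even ✓  1≤5≤7 ✓
Π(2lᵢ+1) = 9×7×11 = 693
triangle coeff Δ(4,3,5) = 1/180180
Σ_t [0,2]: t=0:+1/576 t=1:−1/144 t=2:+1/576 = -1/288
(3j)²=20/1001 [(4 3 5; 0 0 0)], sign=+1
Σ_t [0,0]: t=0:+1/34560 = 1/34560
(3j)²=1/429 [(4 3 5; 4 -3 -1)], sign=+1
⇒ 4πI² = 60/1859
I = (+1)√(60/1859/(4π)) = 0.05067935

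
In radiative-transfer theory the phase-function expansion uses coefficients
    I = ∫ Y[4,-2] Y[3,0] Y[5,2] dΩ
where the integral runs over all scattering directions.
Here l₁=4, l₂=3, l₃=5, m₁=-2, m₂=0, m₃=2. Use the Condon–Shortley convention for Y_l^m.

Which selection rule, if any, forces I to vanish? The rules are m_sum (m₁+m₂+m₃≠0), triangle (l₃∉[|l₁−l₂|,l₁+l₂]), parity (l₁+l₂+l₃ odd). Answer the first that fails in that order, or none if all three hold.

azimuthal sum: -2 + 0 + 2 = 0  ✓
1 ≤ 5 ≤ 7 (triangle on l)  ✓
L = 4 + 3 + 5 = 12 (even)  ✓

none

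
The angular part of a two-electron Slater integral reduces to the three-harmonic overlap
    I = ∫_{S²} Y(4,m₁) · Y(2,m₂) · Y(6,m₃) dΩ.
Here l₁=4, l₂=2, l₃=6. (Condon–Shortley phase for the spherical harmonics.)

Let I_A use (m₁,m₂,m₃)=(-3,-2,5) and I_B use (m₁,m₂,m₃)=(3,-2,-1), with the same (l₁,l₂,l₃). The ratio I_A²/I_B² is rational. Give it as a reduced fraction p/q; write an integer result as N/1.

66/1

l's match ⇒ only the (l;m) 3-j factors differ between A and B.
A: triangle coeff Δ(4,2,6) = 1/6435; Σ_t [0,0]: t=0:+1/120960 = 1/120960; (3j)²=2/39 [(4 2 6; -3 -2 5)], sign=-1
B: triangle coeff Δ(4,2,6) = 1/6435; Σ_t [0,0]: t=0:+1/120960 = 1/120960; (3j)²=1/1287 [(4 2 6; 3 -2 -1)], sign=-1
I_A²/I_B² = (2/39)/(1/1287) = 66/1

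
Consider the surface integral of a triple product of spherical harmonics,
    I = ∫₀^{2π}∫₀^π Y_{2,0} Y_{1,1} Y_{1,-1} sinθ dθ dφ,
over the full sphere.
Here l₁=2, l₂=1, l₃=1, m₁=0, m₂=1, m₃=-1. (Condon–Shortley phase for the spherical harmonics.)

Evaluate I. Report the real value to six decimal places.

0.126157

Checks pass: Σm=0; 4 even; l₃=1∈[1,3].
(2·2+1)(2·1+1)(2·1+1) = 45
Δ: 2! 2! 0! / 5! → 1/30
sum: t=1:−1/1 = -1/1
3j²(2 1 1; 0 0 0) = Δ·Π!·Σ² = 2/15  (sign +1)
sum: t=2:+1/4 = 1/4
3j²(2 1 1; 0 1 -1) = Δ·Π!·Σ² = 1/30  (sign +1)
combine: 4πI² = 45·2/15·1/30 = 1/5
take √, sign +1: I = 0.12615663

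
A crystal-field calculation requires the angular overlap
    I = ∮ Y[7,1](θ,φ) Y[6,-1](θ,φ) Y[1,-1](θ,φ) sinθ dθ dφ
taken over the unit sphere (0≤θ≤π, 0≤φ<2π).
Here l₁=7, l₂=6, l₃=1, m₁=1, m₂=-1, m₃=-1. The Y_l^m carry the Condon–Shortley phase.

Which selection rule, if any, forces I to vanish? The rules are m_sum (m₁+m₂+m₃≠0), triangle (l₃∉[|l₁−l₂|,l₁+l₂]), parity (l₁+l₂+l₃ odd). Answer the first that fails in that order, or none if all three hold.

m_sum

Σmᵢ = -1  ✗
l₃∈[|l₁−l₂|,l₁+l₂]=[1,13], have l₃=1
Σlᵢ = 14 ⇒ even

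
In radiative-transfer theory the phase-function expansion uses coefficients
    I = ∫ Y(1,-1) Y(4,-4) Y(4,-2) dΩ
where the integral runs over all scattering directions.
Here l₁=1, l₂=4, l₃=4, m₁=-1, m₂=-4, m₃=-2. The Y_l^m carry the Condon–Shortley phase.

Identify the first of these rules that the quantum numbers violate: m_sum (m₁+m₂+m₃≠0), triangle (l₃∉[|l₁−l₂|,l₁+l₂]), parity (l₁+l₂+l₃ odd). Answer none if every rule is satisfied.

m_sum

azimuthal sum: -1 − 4 − 2 = -7  ✗
3 ≤ 4 ≤ 5 (triangle on l)
L = 1 + 4 + 4 = 9 (odd)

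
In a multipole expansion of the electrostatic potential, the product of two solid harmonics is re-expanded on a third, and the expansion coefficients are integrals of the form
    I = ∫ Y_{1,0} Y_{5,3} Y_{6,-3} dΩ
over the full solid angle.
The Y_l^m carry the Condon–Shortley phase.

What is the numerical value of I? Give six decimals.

-0.212310

Rules hold: Σm=0, L=12 even, 4≤6≤6.
N = 3·11·13 = 429
Δ = 0!·2!·10!/13! = 1/858
Racah Σ t=0..0: t=0:+1/14400 = 1/14400
⇒ 3j(1 5 6; 0 0 0)² = 6/143, sgn +1
Racah Σ t=0..0: t=0:+1/80640 = 1/80640
⇒ 3j(1 5 6; 0 3 -3)² = 9/286, sgn -1
4πI² = N·(3j₀)²·(3jₘ)² = 81/143
I = -1·√(0.566434/4π) = -0.21230956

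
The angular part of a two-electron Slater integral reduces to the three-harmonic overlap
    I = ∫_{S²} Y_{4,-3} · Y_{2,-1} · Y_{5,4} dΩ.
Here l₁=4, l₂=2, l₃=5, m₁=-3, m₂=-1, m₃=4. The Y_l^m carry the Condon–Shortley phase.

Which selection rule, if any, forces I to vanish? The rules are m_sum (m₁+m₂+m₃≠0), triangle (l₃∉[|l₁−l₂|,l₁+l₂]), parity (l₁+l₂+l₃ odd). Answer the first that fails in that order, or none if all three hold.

azimuthal sum: -3 − 1 + 4 = 0  ✓
2 ≤ 5 ≤ 6 (triangle on l)  ✓
L = 4 + 2 + 5 = 11 (odd)  ✗

parity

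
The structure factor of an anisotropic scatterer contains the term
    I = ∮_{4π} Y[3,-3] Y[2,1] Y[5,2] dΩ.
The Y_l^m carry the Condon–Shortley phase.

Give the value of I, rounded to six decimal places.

0.063396

Rules hold: Σm=0, L=10 even, 1≤5≤5.
N = 7·5·11 = 385
Δ = 0!·6!·4!/11! = 1/2310
Racah Σ t=0..0: t=0:+1/144 = 1/144
⇒ 3j(3 2 5; 0 0 0)² = 10/231, sgn -1
Racah Σ t=0..0: t=0:+1/4320 = 1/4320
⇒ 3j(3 2 5; -3 1 2)² = 1/330, sgn -1
4πI² = N·(3j₀)²·(3jₘ)² = 5/99
I = +1·√(0.0505051/4π) = 0.06339609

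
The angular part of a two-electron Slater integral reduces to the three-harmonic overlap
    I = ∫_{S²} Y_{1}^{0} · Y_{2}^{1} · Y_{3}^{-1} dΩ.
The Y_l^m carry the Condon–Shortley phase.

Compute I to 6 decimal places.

Rules hold: Σm=0, L=6 even, 1≤3≤3.
N = 3·5·7 = 105
Δ = 0!·2!·4!/7! = 1/105
Racah Σ t=0..0: t=0:+1/4 = 1/4
⇒ 3j(1 2 3; 0 0 0)² = 3/35, sgn -1
Racah Σ t=0..0: t=0:+1/6 = 1/6
⇒ 3j(1 2 3; 0 1 -1)² = 8/105, sgn +1
4πI² = N·(3j₀)²·(3jₘ)² = 24/35
I = -1·√(0.685714/4π) = -0.23359668

-0.233597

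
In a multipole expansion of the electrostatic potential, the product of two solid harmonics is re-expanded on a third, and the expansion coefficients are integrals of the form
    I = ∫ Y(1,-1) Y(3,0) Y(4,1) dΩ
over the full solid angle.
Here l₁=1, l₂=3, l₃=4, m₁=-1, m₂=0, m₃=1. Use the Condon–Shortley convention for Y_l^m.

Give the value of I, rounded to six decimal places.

-0.194664

m-sum 0 ✓  L=8 even ✓  2≤4≤4 ✓
Π(2lᵢ+1) = 3×7×9 = 189
triangle coeff Δ(1,3,4) = 1/252
Σ_t [0,0]: t=0:+1/36 = 1/36
(3j)²=4/63 [(1 3 4; 0 0 0)], sign=+1
Σ_t [0,0]: t=0:+1/72 = 1/72
(3j)²=5/126 [(1 3 4; -1 0 1)], sign=-1
⇒ 4πI² = 10/21
I = (-1)√(10/21/(4π)) = -0.19466390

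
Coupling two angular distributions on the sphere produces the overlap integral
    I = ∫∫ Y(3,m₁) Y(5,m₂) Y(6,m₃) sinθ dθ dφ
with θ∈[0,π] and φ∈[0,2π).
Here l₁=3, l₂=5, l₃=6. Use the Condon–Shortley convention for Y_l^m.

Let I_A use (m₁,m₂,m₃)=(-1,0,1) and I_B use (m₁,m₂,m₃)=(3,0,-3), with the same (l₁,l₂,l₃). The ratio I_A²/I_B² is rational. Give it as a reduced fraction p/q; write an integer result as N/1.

Same 3,5,6: normalisation and zero-m 3j drop out of the ratio.
A: Δ: 2! 4! 8! / 15! → 1/675675; sum: t=0:+1/34560 t=1:−1/3456 t=2:+1/5760 = -1/11520; 3j²(3 5 6; -1 0 1) = Δ·Π!·Σ² = 2/429  (sign +1)
B: Δ: 2! 4! 8! / 15! → 1/675675; sum: t=0:+1/34560 = 1/34560; 3j²(3 5 6; 3 0 -3) = Δ·Π!·Σ² = 4/143  (sign -1)
I_A²/I_B² = (2/429)/(4/143) = 1/6

1/6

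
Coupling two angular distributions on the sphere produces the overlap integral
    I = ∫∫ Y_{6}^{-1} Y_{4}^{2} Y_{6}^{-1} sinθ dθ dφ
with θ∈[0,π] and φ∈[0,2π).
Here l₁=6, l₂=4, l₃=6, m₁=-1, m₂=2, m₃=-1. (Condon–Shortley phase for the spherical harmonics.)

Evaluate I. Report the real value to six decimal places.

0.133571

Rules hold: Σm=0, L=16 even, 2≤6≤10.
N = 13·9·13 = 1521
Δ = 4!·8!·4!/17! = 1/15315300
Racah Σ t=0..4: t=0:+1/829440 t=1:−1/25920 t=2:+1/9216 t=3:−1/25920 t=4:+1/829440 = 7/207360
⇒ 3j(6 4 6; 0 0 0)² = 28/2431, sgn +1
Racah Σ t=2..4: t=2:+1/69120 t=3:−1/20736 t=4:+1/69120 = -1/51840
⇒ 3j(6 4 6; -1 2 -1)² = 280/21879, sgn +1
4πI² = N·(3j₀)²·(3jₘ)² = 7840/34969
I = +1·√(0.224199/4π) = 0.13357079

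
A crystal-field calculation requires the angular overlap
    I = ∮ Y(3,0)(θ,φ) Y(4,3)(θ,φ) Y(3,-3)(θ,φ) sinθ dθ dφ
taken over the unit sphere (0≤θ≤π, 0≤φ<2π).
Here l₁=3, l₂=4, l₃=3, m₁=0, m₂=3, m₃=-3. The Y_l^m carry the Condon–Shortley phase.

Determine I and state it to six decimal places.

0.203551

Rules hold: Σm=0, L=10 even, 1≤3≤7.
N = 7·9·7 = 441
Δ = 4!·2!·4!/11! = 1/34650
Racah Σ t=1..3: t=1:−1/72 t=2:+1/16 t=3:−1/72 = 5/144
⇒ 3j(3 4 3; 0 0 0)² = 2/77, sgn -1
Racah Σ t=3..3: t=3:−1/288 = -1/288
⇒ 3j(3 4 3; 0 3 -3)² = 1/22, sgn -1
4πI² = N·(3j₀)²·(3jₘ)² = 63/121
I = +1·√(0.520661/4π) = 0.20355073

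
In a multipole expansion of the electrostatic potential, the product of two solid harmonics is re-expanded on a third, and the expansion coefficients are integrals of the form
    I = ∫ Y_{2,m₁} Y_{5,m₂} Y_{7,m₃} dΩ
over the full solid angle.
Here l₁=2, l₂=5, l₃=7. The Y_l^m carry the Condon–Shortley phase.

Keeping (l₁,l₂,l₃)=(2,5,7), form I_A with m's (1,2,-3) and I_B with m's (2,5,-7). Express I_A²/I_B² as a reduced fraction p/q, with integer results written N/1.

Shared (l₁,l₂,l₃)=(2,5,7): N and (l;000)² cancel in I_A²/I_B².
A: Δ = 0!·4!·10!/15! = 1/15015; Racah Σ t=0..0: t=0:+1/181440 = 1/181440; ⇒ 3j(2 5 7; 1 2 -3)² = 32/1001, sgn +1
B: Δ = 0!·4!·10!/15! = 1/15015; Racah Σ t=0..0: t=0:+1/87091200 = 1/87091200; ⇒ 3j(2 5 7; 2 5 -7)² = 1/15, sgn +1
I_A²/I_B² = (32/1001)/(1/15) = 480/1001

480/1001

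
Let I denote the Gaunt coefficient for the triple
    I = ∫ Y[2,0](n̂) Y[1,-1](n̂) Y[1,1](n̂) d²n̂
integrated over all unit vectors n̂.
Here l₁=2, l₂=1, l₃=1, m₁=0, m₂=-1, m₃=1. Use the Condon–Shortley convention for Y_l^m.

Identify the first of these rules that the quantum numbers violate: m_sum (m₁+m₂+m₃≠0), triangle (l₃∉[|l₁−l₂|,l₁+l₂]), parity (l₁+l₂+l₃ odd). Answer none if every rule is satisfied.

Σmᵢ = 0  ✓
l₃∈[|l₁−l₂|,l₁+l₂]=[1,3], have l₃=1  ✓
Σlᵢ = 4 ⇒ even  ✓

none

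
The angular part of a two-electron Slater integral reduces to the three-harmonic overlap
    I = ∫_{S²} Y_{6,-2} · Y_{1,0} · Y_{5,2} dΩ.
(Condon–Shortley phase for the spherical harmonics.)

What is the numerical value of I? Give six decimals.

Rules hold: Σm=0, L=12 even, 5≤5≤7.
N = 13·3·11 = 429
Δ = 2!·10!·0!/13! = 1/858
Racah Σ t=1..1: t=1:−1/14400 = -1/14400
⇒ 3j(6 1 5; 0 0 0)² = 6/143, sgn +1
Racah Σ t=1..1: t=1:−1/30240 = -1/30240
⇒ 3j(6 1 5; -2 0 2)² = 16/429, sgn +1
4πI² = N·(3j₀)²·(3jₘ)² = 96/143
I = +1·√(0.671329/4π) = 0.23113338

0.231133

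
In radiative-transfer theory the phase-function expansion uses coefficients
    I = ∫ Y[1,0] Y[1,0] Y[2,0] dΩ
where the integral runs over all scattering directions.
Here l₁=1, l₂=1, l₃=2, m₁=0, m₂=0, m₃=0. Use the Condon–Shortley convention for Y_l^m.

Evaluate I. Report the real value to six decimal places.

m-sum 0 ✓  L=4 even ✓  0≤2≤2 ✓
Π(2lᵢ+1) = 3×3×5 = 45
triangle coeff Δ(1,1,2) = 1/30
Σ_t [0,0]: t=0:+1/1 = 1/1
(3j)²=2/15 [(1 1 2; 0 0 0)], sign=+1
(m-triple is (0,0,0) — same symbol as above.)
⇒ 4πI² = 4/5
I = (+1)√(4/5/(4π)) = 0.25231325

0.252313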